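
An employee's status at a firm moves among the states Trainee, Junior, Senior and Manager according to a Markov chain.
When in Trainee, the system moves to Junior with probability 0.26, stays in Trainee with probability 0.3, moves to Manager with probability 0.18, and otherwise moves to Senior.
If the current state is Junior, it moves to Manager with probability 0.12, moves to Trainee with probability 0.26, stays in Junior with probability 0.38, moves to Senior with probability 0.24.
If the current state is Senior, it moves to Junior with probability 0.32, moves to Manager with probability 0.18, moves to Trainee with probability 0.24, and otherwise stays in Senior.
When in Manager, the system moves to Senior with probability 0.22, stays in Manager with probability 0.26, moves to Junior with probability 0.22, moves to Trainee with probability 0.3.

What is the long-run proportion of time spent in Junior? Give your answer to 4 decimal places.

Let the stationary distribution be π with π = πP and π_1 + π_2 + π_3 + π_4 = 1.
π_1 = 0.3·π_1 + 0.26·π_2 + 0.24·π_3 + 0.3·π_4
π_2 = 0.26·π_1 + 0.38·π_2 + 0.32·π_3 + 0.22·π_4
π_3 = 0.26·π_1 + 0.24·π_2 + 0.26·π_3 + 0.22·π_4
Solving with the normalization constraint gives π = (0.2730, 0.3043, 0.2469, 0.1758).
So the stationary probability of Junior is 0.3043.

0.3043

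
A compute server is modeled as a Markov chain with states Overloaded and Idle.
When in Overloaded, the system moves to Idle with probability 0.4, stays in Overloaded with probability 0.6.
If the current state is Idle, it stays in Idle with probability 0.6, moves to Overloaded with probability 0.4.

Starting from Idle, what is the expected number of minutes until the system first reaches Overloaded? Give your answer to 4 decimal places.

2.5000

Let t(s) be the expected number of minutes to first reach Overloaded from state s, with t(Overloaded) = 0. Conditioning on the first minute:
t(Idle) = 1 + 0.6·t(Idle)
Solving: t(Idle) = 2.5000.
Expected minutes from Idle to Overloaded: 2.5000.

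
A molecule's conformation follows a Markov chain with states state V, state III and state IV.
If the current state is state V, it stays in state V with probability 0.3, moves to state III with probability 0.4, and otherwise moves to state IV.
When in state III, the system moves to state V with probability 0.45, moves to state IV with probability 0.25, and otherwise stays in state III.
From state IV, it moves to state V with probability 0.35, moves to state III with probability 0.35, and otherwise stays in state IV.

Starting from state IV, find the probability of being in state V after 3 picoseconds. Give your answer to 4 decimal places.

0.3666

Propagate the distribution vector 3 picoseconds from state IV.
After 0 picoseconds: (0.0000, 0.0000, 1.0000)
After 1 picosecond: (0.3500, 0.3500, 0.3000)
After 2 picoseconds: (0.3675, 0.3500, 0.2825)
After 3 picoseconds: (0.3666, 0.3509, 0.2825)
P(in state V after 3 picoseconds) = 0.3666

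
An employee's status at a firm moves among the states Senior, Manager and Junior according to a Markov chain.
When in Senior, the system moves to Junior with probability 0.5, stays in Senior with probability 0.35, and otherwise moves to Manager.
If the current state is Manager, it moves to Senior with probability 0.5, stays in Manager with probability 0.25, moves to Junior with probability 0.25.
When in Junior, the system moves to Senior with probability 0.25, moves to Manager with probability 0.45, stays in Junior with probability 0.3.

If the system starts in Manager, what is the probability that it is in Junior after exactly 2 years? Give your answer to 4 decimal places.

0.3875

Sum over the intermediate state after 1 year:
P = P(Manager→Senior)·P(Senior→Junior) + P(Manager→Manager)·P(Manager→Junior) + P(Manager→Junior)·P(Junior→Junior)
  = 0.5×0.5 + 0.25×0.25 + 0.25×0.3
  = 0.2500 + 0.0625 + 0.0750 = 0.3875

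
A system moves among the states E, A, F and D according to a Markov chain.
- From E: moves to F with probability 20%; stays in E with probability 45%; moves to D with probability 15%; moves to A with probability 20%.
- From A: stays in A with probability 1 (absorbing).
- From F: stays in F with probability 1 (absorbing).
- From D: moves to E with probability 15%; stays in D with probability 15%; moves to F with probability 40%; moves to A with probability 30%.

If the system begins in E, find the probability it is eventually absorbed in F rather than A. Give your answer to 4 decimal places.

0.5169

Let h(s) be the probability of absorption at F starting from transient state s. Then h(F) = 1 and h(A) = 0. By first-step analysis:
h(E) = 0.45·h(E) + 0.2·0 + 0.2·1 + 0.15·h(D)
h(D) = 0.15·h(E) + 0.3·0 + 0.4·1 + 0.15·h(D)
Solving: h(E) = 0.5169, h(D) = 0.5618.
Starting from E, the probability is 0.5169.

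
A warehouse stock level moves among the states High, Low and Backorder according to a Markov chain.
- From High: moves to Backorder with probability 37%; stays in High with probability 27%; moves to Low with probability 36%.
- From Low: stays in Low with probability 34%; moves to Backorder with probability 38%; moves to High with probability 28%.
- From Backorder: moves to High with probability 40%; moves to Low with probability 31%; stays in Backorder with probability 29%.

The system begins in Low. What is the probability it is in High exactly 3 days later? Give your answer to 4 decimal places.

Propagate the distribution vector 3 days from Low.
After 0 days: (0.0000, 1.0000, 0.0000)
After 1 day: (0.2800, 0.3400, 0.3800)
After 2 days: (0.3228, 0.3342, 0.3430)
After 3 days: (0.3179, 0.3362, 0.3459)
P(in High after 3 days) = 0.3179

0.3179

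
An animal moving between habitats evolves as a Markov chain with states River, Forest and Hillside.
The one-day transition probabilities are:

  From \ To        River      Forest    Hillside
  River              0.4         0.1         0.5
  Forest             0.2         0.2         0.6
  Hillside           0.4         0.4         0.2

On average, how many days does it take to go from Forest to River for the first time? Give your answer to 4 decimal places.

Let t(s) be the expected number of days to first reach River from state s, with t(River) = 0. Conditioning on the first day:
t(Forest) = 1 + 0.2·t(Forest) + 0.6·t(Hillside)
t(Hillside) = 1 + 0.4·t(Forest) + 0.2·t(Hillside)
Solving: t(Forest) = 3.5000, t(Hillside) = 3.0000.
Expected days from Forest to River: 3.5000.

3.5000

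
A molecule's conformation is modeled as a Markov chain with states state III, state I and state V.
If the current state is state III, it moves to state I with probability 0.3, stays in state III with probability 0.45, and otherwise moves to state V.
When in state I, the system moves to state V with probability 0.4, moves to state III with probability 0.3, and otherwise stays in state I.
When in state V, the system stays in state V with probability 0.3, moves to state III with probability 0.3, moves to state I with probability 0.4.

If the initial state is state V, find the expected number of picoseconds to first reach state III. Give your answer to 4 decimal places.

3.3333

Let t(s) be the expected number of picoseconds to first reach state III from state s, with t(state III) = 0. Conditioning on the first picosecond:
t(state I) = 1 + 0.3·t(state I) + 0.4·t(state V)
t(state V) = 1 + 0.4·t(state I) + 0.3·t(state V)
Solving: t(state I) = 3.3333, t(state V) = 3.3333.
Expected picoseconds from state V to state III: 3.3333.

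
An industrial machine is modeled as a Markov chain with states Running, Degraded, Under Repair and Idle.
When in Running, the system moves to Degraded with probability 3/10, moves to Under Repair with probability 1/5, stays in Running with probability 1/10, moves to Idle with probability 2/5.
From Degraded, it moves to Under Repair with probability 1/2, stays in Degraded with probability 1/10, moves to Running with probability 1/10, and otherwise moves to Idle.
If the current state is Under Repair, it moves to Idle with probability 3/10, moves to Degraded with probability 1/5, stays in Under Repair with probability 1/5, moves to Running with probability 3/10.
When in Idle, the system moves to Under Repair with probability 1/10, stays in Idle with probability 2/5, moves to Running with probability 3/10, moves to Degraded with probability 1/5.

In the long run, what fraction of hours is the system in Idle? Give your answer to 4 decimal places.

Let the stationary distribution be π with π = πP and π_1 + π_2 + π_3 + π_4 = 1.
π_1 = 0.1·π_1 + 0.1·π_2 + 0.3·π_3 + 0.3·π_4
π_2 = 0.3·π_1 + 0.1·π_2 + 0.2·π_3 + 0.2·π_4
π_3 = 0.2·π_1 + 0.5·π_2 + 0.2·π_3 + 0.1·π_4
Solving with the normalization constraint gives π = (0.2164, 0.2015, 0.2247, 0.3574).
So the stationary probability of Idle is 0.3574.

0.3574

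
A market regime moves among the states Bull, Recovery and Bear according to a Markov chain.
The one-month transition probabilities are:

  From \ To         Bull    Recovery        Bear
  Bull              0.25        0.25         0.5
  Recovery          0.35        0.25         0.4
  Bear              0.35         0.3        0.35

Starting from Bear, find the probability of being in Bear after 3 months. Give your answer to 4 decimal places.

0.4106

Propagate the distribution vector 3 months from Bear.
After 0 months: (0.0000, 0.0000, 1.0000)
After 1 month: (0.3500, 0.3000, 0.3500)
After 2 months: (0.3150, 0.2675, 0.4175)
After 3 months: (0.3185, 0.2709, 0.4106)
P(in Bear after 3 months) = 0.4106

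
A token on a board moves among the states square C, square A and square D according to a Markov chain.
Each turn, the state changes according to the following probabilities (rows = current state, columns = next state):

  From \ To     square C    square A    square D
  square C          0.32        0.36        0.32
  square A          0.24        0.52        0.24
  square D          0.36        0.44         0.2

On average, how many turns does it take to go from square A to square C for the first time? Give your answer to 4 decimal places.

3.7356

Let t(s) be the expected number of turns to first reach square C from state s, with t(square C) = 0. Conditioning on the first turn:
t(square A) = 1 + 0.52·t(square A) + 0.24·t(square D)
t(square D) = 1 + 0.44·t(square A) + 0.2·t(square D)
Solving: t(square A) = 3.7356, t(square D) = 3.3046.
Expected turns from square A to square C: 3.7356.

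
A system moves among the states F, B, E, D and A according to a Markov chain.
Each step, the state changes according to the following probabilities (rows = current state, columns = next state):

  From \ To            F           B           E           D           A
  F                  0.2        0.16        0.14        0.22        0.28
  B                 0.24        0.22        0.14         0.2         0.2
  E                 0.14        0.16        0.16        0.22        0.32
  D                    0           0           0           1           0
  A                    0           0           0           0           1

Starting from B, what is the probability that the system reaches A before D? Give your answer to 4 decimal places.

0.5309

Let h(s) be the probability of absorption at A starting from transient state s. Then h(A) = 1 and h(D) = 0. By first-step analysis:
h(F) = 0.2·h(F) + 0.16·h(B) + 0.14·h(E) + 0.22·0 + 0.28·1
h(B) = 0.24·h(F) + 0.22·h(B) + 0.14·h(E) + 0.2·0 + 0.2·1
h(E) = 0.14·h(F) + 0.16·h(B) + 0.16·h(E) + 0.22·0 + 0.32·1
Solving: h(F) = 0.5568, h(B) = 0.5309, h(E) = 0.5749.
Starting from B, the probability is 0.5309.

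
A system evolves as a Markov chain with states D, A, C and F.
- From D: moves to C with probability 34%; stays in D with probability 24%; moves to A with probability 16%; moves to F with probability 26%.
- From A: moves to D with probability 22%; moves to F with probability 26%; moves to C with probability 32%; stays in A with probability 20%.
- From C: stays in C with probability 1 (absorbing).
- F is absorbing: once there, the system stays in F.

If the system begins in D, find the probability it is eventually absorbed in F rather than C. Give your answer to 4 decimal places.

Let h(s) be the probability of absorption at F starting from transient state s. Then h(F) = 1 and h(C) = 0. By first-step analysis:
h(D) = 0.24·h(D) + 0.16·h(A) + 0.34·0 + 0.26·1
h(A) = 0.22·h(D) + 0.2·h(A) + 0.32·0 + 0.26·1
Solving: h(D) = 0.4358, h(A) = 0.4448.
Starting from D, the probability is 0.4358.

0.4358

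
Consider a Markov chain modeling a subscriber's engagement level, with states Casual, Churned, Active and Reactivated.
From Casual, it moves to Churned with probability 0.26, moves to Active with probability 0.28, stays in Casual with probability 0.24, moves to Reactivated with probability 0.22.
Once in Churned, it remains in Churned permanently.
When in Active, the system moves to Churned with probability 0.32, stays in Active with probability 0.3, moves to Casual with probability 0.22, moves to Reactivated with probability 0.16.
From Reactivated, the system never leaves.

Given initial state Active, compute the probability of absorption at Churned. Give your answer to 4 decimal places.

0.6386

Let h(s) be the probability of absorption at Churned starting from transient state s. Then h(Churned) = 1 and h(Reactivated) = 0. By first-step analysis:
h(Casual) = 0.24·h(Casual) + 0.26·1 + 0.28·h(Active) + 0.22·0
h(Active) = 0.22·h(Casual) + 0.32·1 + 0.3·h(Active) + 0.16·0
Solving: h(Casual) = 0.5774, h(Active) = 0.6386.
Starting from Active, the probability is 0.6386.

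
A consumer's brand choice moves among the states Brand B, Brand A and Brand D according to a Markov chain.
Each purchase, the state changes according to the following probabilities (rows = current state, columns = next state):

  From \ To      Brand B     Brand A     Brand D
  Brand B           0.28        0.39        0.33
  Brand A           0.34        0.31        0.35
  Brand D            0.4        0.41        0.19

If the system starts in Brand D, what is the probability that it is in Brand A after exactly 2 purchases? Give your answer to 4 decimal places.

Sum over the intermediate state after 1 purchase:
P = P(Brand D→Brand B)·P(Brand B→Brand A) + P(Brand D→Brand A)·P(Brand A→Brand A) + P(Brand D→Brand D)·P(Brand D→Brand A)
  = 0.4×0.39 + 0.41×0.31 + 0.19×0.41
  = 0.1560 + 0.1271 + 0.0779 = 0.3610

0.3610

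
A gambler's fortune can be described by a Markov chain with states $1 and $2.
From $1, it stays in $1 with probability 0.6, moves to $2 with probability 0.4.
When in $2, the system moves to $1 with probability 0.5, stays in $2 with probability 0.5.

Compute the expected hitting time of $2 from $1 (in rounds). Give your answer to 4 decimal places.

2.5000

Let t(s) be the expected number of rounds to first reach $2 from state s, with t($2) = 0. Conditioning on the first round:
t($1) = 1 + 0.6·t($1)
Solving: t($1) = 2.5000.
Expected rounds from $1 to $2: 2.5000.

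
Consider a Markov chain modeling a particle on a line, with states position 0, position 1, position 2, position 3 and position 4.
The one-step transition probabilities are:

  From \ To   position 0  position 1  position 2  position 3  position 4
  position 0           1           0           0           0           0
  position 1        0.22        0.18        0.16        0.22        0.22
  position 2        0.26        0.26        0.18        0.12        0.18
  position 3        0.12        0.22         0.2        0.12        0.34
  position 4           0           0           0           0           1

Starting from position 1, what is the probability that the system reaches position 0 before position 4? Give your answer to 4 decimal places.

Let h(s) be the probability of absorption at position 0 starting from transient state s. Then h(position 0) = 1 and h(position 4) = 0. By first-step analysis:
h(position 1) = 0.22·1 + 0.18·h(position 1) + 0.16·h(position 2) + 0.22·h(position 3) + 0.22·0
h(position 2) = 0.26·1 + 0.26·h(position 1) + 0.18·h(position 2) + 0.12·h(position 3) + 0.18·0
h(position 3) = 0.12·1 + 0.22·h(position 1) + 0.2·h(position 2) + 0.12·h(position 3) + 0.34·0
Solving: h(position 1) = 0.4697, h(position 2) = 0.5204, h(position 3) = 0.3721.
Starting from position 1, the probability is 0.4697.

0.4697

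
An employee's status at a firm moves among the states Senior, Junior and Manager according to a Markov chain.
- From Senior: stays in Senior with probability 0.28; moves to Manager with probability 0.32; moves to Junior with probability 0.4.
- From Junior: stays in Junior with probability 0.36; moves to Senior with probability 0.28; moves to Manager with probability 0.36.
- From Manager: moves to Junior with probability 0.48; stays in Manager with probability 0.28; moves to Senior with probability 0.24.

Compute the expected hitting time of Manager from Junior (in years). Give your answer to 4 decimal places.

2.8670

Let t(s) be the expected number of years to first reach Manager from state s, with t(Manager) = 0. Conditioning on the first year:
t(Senior) = 1 + 0.28·t(Senior) + 0.4·t(Junior)
t(Junior) = 1 + 0.28·t(Senior) + 0.36·t(Junior)
Solving: t(Senior) = 2.9817, t(Junior) = 2.8670.
Expected years from Junior to Manager: 2.8670.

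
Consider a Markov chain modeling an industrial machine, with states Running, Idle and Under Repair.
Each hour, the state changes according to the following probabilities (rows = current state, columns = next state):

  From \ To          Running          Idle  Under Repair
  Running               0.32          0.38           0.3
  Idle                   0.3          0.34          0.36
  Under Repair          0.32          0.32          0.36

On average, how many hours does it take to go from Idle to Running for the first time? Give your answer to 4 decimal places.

Let t(s) be the expected number of hours to first reach Running from state s, with t(Running) = 0. Conditioning on the first hour:
t(Idle) = 1 + 0.34·t(Idle) + 0.36·t(Under Repair)
t(Under Repair) = 1 + 0.32·t(Idle) + 0.36·t(Under Repair)
Solving: t(Idle) = 3.2552, t(Under Repair) = 3.1901.
Expected hours from Idle to Running: 3.2552.

3.2552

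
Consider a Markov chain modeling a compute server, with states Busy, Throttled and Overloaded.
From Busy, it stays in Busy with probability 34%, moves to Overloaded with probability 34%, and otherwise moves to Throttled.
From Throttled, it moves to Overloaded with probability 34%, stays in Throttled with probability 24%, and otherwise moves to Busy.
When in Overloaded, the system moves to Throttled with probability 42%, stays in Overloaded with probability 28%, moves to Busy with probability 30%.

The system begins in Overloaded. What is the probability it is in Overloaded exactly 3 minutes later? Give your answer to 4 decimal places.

Propagate the distribution vector 3 minutes from Overloaded.
After 0 minutes: (0.0000, 0.0000, 1.0000)
After 1 minute: (0.3000, 0.4200, 0.2800)
After 2 minutes: (0.3624, 0.3144, 0.3232)
After 3 minutes: (0.3522, 0.3272, 0.3206)
P(in Overloaded after 3 minutes) = 0.3206

0.3206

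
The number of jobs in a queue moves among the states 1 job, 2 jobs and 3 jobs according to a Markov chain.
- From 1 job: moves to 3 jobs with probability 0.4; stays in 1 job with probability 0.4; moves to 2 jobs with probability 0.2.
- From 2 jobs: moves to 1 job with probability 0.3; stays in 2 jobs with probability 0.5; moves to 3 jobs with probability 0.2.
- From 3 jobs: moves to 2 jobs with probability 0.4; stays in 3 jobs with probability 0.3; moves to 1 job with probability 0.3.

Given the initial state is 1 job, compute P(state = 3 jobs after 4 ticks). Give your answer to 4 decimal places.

Propagate the distribution vector 4 ticks from 1 job.
After 0 ticks: (1.0000, 0.0000, 0.0000)
After 1 tick: (0.4000, 0.2000, 0.4000)
After 2 ticks: (0.3400, 0.3400, 0.3200)
After 3 ticks: (0.3340, 0.3660, 0.3000)
After 4 ticks: (0.3334, 0.3698, 0.2968)
P(in 3 jobs after 4 ticks) = 0.2968

0.2968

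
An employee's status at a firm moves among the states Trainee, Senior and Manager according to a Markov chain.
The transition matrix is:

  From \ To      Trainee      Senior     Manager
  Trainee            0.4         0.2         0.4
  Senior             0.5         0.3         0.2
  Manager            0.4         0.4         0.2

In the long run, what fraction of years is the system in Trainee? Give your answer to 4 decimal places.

Let the stationary distribution be π with π = πP and π_1 + π_2 + π_3 = 1.
π_1 = 0.4·π_1 + 0.5·π_2 + 0.4·π_3
π_2 = 0.2·π_1 + 0.3·π_2 + 0.4·π_3
Solving with the normalization constraint gives π = (0.4286, 0.2857, 0.2857).
So the stationary probability of Trainee is 0.4286.

0.4286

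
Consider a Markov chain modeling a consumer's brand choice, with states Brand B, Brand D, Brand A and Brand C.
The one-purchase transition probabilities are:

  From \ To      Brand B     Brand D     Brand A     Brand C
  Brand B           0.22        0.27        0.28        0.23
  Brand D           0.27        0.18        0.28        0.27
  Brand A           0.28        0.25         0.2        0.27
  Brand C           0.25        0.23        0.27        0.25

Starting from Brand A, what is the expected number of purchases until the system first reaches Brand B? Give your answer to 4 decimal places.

3.7068

Let t(s) be the expected number of purchases to first reach Brand B from state s, with t(Brand B) = 0. Conditioning on the first purchase:
t(Brand D) = 1 + 0.18·t(Brand D) + 0.28·t(Brand A) + 0.27·t(Brand C)
t(Brand A) = 1 + 0.25·t(Brand D) + 0.2·t(Brand A) + 0.27·t(Brand C)
t(Brand C) = 1 + 0.23·t(Brand D) + 0.27·t(Brand A) + 0.25·t(Brand C)
Solving: t(Brand D) = 3.7415, t(Brand A) = 3.7068, t(Brand C) = 3.8152.
Expected purchases from Brand A to Brand B: 3.7068.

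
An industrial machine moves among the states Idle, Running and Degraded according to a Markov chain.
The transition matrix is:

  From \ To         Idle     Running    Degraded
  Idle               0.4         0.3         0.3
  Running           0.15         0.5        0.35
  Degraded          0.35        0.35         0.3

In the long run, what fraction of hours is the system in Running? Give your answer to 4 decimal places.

Let the stationary distribution be π with π = πP and π_1 + π_2 + π_3 = 1.
π_1 = 0.4·π_1 + 0.15·π_2 + 0.35·π_3
π_2 = 0.3·π_1 + 0.5·π_2 + 0.35·π_3
Solving with the normalization constraint gives π = (0.2853, 0.3950, 0.3197).
So the stationary probability of Running is 0.3950.

0.3950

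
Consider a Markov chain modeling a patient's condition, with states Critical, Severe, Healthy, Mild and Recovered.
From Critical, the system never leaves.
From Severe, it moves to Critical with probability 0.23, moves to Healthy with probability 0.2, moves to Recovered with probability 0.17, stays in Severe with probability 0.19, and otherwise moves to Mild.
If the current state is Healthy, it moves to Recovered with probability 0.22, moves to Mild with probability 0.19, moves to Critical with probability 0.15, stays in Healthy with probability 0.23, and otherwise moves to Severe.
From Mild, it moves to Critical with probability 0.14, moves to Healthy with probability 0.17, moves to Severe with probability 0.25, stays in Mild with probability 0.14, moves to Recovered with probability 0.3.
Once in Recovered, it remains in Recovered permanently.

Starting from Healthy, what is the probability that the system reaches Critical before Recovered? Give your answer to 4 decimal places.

Let h(s) be the probability of absorption at Critical starting from transient state s. Then h(Critical) = 1 and h(Recovered) = 0. By first-step analysis:
h(Severe) = 0.23·1 + 0.19·h(Severe) + 0.2·h(Healthy) + 0.21·h(Mild) + 0.17·0
h(Healthy) = 0.15·1 + 0.21·h(Severe) + 0.23·h(Healthy) + 0.19·h(Mild) + 0.22·0
h(Mild) = 0.14·1 + 0.25·h(Severe) + 0.17·h(Healthy) + 0.14·h(Mild) + 0.3·0
Solving: h(Severe) = 0.4896, h(Healthy) = 0.4243, h(Mild) = 0.3890.
Starting from Healthy, the probability is 0.4243.

0.4243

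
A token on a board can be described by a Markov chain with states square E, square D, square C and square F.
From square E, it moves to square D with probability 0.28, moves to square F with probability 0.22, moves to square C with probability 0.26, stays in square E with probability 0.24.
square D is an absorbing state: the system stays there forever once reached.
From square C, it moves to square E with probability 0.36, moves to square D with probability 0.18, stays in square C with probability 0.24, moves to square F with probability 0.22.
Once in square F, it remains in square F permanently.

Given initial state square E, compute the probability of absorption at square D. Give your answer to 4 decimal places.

Let h(s) be the probability of absorption at square D starting from transient state s. Then h(square D) = 1 and h(square F) = 0. By first-step analysis:
h(square E) = 0.24·h(square E) + 0.28·1 + 0.26·h(square C) + 0.22·0
h(square C) = 0.36·h(square E) + 0.18·1 + 0.24·h(square C) + 0.22·0
Solving: h(square E) = 0.5364, h(square C) = 0.4909.
Starting from square E, the probability is 0.5364.

0.5364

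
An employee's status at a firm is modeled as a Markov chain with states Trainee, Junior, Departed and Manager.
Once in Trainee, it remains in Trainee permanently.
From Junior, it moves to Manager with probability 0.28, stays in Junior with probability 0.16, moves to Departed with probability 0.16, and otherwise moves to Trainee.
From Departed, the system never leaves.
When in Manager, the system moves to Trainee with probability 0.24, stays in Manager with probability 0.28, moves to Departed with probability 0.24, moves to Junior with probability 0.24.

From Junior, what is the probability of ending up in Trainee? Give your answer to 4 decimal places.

Let h(s) be the probability of absorption at Trainee starting from transient state s. Then h(Trainee) = 1 and h(Departed) = 0. By first-step analysis:
h(Junior) = 0.4·1 + 0.16·h(Junior) + 0.16·0 + 0.28·h(Manager)
h(Manager) = 0.24·1 + 0.24·h(Junior) + 0.24·0 + 0.28·h(Manager)
Solving: h(Junior) = 0.6607, h(Manager) = 0.5536.
Starting from Junior, the probability is 0.6607.

0.6607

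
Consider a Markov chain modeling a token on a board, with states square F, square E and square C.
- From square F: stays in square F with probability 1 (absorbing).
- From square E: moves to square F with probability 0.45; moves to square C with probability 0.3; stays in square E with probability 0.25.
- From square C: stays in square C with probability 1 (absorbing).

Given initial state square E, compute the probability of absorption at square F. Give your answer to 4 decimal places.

Let h(s) be the probability of absorption at square F starting from transient state s. Then h(square F) = 1 and h(square C) = 0. By first-step analysis:
h(square E) = 0.45·1 + 0.25·h(square E) + 0.3·0
Solving: h(square E) = 0.6000.
Starting from square E, the probability is 0.6000.

0.6000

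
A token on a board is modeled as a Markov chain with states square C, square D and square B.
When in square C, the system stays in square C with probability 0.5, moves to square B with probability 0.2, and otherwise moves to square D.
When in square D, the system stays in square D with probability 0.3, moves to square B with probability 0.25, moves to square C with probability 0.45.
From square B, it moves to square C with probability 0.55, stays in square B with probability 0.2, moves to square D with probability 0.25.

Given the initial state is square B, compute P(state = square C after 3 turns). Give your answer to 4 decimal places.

Propagate the distribution vector 3 turns from square B.
After 0 turns: (0.0000, 0.0000, 1.0000)
After 1 turn: (0.5500, 0.2500, 0.2000)
After 2 turns: (0.4975, 0.2900, 0.2125)
After 3 turns: (0.4961, 0.2894, 0.2145)
P(in square C after 3 turns) = 0.4961

0.4961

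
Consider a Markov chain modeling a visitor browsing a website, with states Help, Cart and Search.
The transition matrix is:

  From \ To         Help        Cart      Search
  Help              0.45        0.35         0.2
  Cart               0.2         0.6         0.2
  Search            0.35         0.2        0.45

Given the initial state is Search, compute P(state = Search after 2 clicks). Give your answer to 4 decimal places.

0.3125

Sum over the intermediate state after 1 click:
P = P(Search→Help)·P(Help→Search) + P(Search→Cart)·P(Cart→Search) + P(Search→Search)·P(Search→Search)
  = 0.35×0.2 + 0.2×0.2 + 0.45×0.45
  = 0.0700 + 0.0400 + 0.2025 = 0.3125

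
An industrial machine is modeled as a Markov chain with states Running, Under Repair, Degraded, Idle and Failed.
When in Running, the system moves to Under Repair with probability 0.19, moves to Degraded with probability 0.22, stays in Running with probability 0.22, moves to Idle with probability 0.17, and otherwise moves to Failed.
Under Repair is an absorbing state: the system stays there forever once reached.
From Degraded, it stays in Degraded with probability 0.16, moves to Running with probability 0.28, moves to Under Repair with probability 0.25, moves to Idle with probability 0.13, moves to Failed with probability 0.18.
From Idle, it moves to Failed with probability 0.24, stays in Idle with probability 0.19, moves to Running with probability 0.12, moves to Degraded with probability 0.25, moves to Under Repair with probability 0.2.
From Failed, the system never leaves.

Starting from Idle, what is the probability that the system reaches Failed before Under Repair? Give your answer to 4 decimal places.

Let h(s) be the probability of absorption at Failed starting from transient state s. Then h(Failed) = 1 and h(Under Repair) = 0. By first-step analysis:
h(Running) = 0.22·h(Running) + 0.19·0 + 0.22·h(Degraded) + 0.17·h(Idle) + 0.2·1
h(Degraded) = 0.28·h(Running) + 0.25·0 + 0.16·h(Degraded) + 0.13·h(Idle) + 0.18·1
h(Idle) = 0.12·h(Running) + 0.2·0 + 0.25·h(Degraded) + 0.19·h(Idle) + 0.24·1
Solving: h(Running) = 0.4975, h(Degraded) = 0.4593, h(Idle) = 0.5118.
Starting from Idle, the probability is 0.5118.

0.5118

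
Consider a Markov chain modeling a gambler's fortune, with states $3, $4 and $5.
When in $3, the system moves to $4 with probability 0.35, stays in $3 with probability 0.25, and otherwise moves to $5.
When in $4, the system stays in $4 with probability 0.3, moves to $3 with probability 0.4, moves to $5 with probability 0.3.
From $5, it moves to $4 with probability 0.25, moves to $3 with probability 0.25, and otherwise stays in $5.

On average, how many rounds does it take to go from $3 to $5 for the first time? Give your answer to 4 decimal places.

2.7273

Let t(s) be the expected number of rounds to first reach $5 from state s, with t($5) = 0. Conditioning on the first round:
t($3) = 1 + 0.25·t($3) + 0.35·t($4)
t($4) = 1 + 0.4·t($3) + 0.3·t($4)
Solving: t($3) = 2.7273, t($4) = 2.9870.
Expected rounds from $3 to $5: 2.7273.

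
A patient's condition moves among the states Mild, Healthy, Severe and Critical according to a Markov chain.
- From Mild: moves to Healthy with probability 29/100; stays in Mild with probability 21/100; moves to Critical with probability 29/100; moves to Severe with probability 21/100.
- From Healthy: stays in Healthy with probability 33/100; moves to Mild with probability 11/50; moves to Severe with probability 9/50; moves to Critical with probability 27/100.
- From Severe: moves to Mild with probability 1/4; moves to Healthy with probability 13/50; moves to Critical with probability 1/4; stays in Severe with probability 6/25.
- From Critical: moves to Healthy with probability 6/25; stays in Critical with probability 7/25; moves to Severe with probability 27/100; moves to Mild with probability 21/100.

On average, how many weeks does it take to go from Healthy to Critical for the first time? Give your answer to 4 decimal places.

3.6968

Let t(s) be the expected number of weeks to first reach Critical from state s, with t(Critical) = 0. Conditioning on the first week:
t(Mild) = 1 + 0.21·t(Mild) + 0.29·t(Healthy) + 0.21·t(Severe)
t(Healthy) = 1 + 0.22·t(Mild) + 0.33·t(Healthy) + 0.18·t(Severe)
t(Severe) = 1 + 0.25·t(Mild) + 0.26·t(Healthy) + 0.24·t(Severe)
Solving: t(Mild) = 3.6259, t(Healthy) = 3.6968, t(Severe) = 3.7732.
Expected weeks from Healthy to Critical: 3.6968.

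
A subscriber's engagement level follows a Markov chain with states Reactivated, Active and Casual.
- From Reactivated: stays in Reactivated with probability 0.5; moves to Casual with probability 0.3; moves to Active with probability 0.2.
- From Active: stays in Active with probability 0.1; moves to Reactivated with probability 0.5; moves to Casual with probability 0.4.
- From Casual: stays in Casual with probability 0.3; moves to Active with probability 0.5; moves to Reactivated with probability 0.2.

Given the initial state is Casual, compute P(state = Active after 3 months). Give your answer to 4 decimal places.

0.2810

Propagate the distribution vector 3 months from Casual.
After 0 months: (0.0000, 0.0000, 1.0000)
After 1 month: (0.2000, 0.5000, 0.3000)
After 2 months: (0.4100, 0.2400, 0.3500)
After 3 months: (0.3950, 0.2810, 0.3240)
P(in Active after 3 months) = 0.2810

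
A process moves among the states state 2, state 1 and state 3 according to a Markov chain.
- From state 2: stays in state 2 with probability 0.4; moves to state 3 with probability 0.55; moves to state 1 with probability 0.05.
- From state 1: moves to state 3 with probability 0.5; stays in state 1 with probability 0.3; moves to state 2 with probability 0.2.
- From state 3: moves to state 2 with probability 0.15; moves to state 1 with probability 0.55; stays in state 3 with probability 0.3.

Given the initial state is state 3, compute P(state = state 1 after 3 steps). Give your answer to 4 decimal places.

Propagate the distribution vector 3 steps from state 3.
After 0 steps: (0.0000, 0.0000, 1.0000)
After 1 step: (0.1500, 0.5500, 0.3000)
After 2 steps: (0.2150, 0.3375, 0.4475)
After 3 steps: (0.2206, 0.3581, 0.4213)
P(in state 1 after 3 steps) = 0.3581

0.3581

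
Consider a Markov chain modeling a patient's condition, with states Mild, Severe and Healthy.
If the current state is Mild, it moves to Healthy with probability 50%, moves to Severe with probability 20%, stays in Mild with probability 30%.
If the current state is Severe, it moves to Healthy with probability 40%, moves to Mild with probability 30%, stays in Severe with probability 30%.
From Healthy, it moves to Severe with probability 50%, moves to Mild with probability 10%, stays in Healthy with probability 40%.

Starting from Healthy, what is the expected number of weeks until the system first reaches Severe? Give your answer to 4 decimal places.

2.1622

Let t(s) be the expected number of weeks to first reach Severe from state s, with t(Severe) = 0. Conditioning on the first week:
t(Mild) = 1 + 0.3·t(Mild) + 0.5·t(Healthy)
t(Healthy) = 1 + 0.1·t(Mild) + 0.4·t(Healthy)
Solving: t(Mild) = 2.9730, t(Healthy) = 2.1622.
Expected weeks from Healthy to Severe: 2.1622.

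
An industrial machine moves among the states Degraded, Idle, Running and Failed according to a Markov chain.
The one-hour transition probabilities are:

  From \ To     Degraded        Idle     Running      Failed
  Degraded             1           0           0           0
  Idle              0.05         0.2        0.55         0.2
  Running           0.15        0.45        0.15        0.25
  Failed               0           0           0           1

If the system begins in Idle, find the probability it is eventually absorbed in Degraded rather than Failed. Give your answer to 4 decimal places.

0.2890

Let h(s) be the probability of absorption at Degraded starting from transient state s. Then h(Degraded) = 1 and h(Failed) = 0. By first-step analysis:
h(Idle) = 0.05·1 + 0.2·h(Idle) + 0.55·h(Running) + 0.2·0
h(Running) = 0.15·1 + 0.45·h(Idle) + 0.15·h(Running) + 0.25·0
Solving: h(Idle) = 0.2890, h(Running) = 0.3295.
Starting from Idle, the probability is 0.2890.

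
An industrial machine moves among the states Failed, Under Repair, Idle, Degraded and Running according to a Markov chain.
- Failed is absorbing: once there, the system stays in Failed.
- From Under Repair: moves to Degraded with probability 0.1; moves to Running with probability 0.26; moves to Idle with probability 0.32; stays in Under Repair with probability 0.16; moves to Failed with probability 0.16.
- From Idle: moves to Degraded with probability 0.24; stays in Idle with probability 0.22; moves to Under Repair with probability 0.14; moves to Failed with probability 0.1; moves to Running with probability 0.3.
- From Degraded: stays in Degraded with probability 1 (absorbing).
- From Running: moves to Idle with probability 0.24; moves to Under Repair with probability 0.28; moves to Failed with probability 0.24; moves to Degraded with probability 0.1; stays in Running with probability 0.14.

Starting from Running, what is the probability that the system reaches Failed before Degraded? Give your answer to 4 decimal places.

Let h(s) be the probability of absorption at Failed starting from transient state s. Then h(Failed) = 1 and h(Degraded) = 0. By first-step analysis:
h(Under Repair) = 0.16·1 + 0.16·h(Under Repair) + 0.32·h(Idle) + 0.1·0 + 0.26·h(Running)
h(Idle) = 0.1·1 + 0.14·h(Under Repair) + 0.22·h(Idle) + 0.24·0 + 0.3·h(Running)
h(Running) = 0.24·1 + 0.28·h(Under Repair) + 0.24·h(Idle) + 0.1·0 + 0.14·h(Running)
Solving: h(Under Repair) = 0.5410, h(Idle) = 0.4485, h(Running) = 0.5804.
Starting from Running, the probability is 0.5804.

0.5804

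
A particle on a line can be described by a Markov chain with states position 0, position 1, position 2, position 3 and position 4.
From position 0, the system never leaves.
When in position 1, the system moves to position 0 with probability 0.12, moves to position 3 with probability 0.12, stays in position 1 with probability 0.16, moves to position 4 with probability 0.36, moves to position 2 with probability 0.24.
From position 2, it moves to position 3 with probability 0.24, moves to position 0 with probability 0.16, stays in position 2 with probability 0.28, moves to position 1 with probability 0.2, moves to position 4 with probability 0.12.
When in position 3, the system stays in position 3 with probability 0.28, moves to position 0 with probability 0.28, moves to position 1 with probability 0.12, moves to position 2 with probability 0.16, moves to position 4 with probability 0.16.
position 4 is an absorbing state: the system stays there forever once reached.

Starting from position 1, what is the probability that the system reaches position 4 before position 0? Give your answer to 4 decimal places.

0.6298

Let h(s) be the probability of absorption at position 4 starting from transient state s. Then h(position 4) = 1 and h(position 0) = 0. By first-step analysis:
h(position 1) = 0.12·0 + 0.16·h(position 1) + 0.24·h(position 2) + 0.12·h(position 3) + 0.36·1
h(position 2) = 0.16·0 + 0.2·h(position 1) + 0.28·h(position 2) + 0.24·h(position 3) + 0.12·1
h(position 3) = 0.28·0 + 0.12·h(position 1) + 0.16·h(position 2) + 0.28·h(position 3) + 0.16·1
Solving: h(position 1) = 0.6298, h(position 2) = 0.4867, h(position 3) = 0.4354.
Starting from position 1, the probability is 0.6298.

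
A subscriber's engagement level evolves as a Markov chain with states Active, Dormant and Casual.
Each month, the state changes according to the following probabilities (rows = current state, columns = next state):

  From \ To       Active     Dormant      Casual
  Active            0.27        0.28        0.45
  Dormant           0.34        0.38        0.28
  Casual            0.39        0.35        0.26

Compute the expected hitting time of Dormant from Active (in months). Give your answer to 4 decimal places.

3.2630

Let t(s) be the expected number of months to first reach Dormant from state s, with t(Dormant) = 0. Conditioning on the first month:
t(Active) = 1 + 0.27·t(Active) + 0.45·t(Casual)
t(Casual) = 1 + 0.39·t(Active) + 0.26·t(Casual)
Solving: t(Active) = 3.2630, t(Casual) = 3.0710.
Expected months from Active to Dormant: 3.2630.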